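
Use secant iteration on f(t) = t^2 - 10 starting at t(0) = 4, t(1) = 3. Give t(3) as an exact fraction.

136/43

f(4) = 6, f(3) = -1. t(2) = 3 - (-1)·(3 - 4)/((-1) - 6) = 22/7.
f(3) = -1, f(22/7) = -6/49. t(3) = (22/7) - (-6/49)·((22/7) - 3)/((-6/49) - (-1)) = 136/43.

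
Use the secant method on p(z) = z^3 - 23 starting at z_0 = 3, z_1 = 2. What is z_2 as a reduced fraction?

p(3) = 4, p(2) = -15. z_2 = 2 - (-15)·(2 - 3)/((-15) - 4) = 53/19.

53/19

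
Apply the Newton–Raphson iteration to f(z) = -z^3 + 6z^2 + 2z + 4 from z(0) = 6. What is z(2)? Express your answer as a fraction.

723726/112897

f'(z) = -3z^2 + 12z + 2.
f(6) = 16, f'(6) = -34, so z(1) = 6 - 16/(-34) = 110/17.
f(110/17) = -13568/4913, f'(110/17) = -13282/289, so z(2) = (110/17) - (-13568/4913)/(-13282/289) = 723726/112897.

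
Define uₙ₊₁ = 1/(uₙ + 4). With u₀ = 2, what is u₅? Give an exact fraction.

u₁ = 1/(2 + 4) = 1/6.
u₂ = 1/(1/6 + 4) = 6/25.
u₃ = 1/(6/25 + 4) = 25/106.
u₄ = 1/(25/106 + 4) = 106/449.
u₅ = 1/(106/449 + 4) = 449/1902.

449/1902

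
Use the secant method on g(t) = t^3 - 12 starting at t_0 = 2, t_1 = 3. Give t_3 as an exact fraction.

g(2) = -4, g(3) = 15. t_2 = 3 - 15·(3 - 2)/(15 - (-4)) = 42/19.
g(3) = 15, g(42/19) = -8220/6859. t_3 = (42/19) - (-8220/6859)·((42/19) - 3)/((-8220/6859) - 15) = 5602/2469.

5602/2469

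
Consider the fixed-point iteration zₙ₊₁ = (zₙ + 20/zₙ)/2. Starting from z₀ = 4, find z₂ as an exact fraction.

161/36

z₁ = (4 + 20/4)/2 = 9/2.
z₂ = (9/2 + 20/(9/2))/2 = 161/36.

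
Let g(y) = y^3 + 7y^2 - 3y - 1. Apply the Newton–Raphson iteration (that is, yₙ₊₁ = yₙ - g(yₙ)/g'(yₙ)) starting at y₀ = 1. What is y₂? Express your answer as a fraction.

g'(y) = 3y^2 + 14y - 3.
g(1) = 4, g'(1) = 14, so y₁ = 1 - 4/14 = 5/7.
g(5/7) = 272/343, g'(5/7) = 418/49, so y₂ = (5/7) - (272/343)/(418/49) = 909/1463.

909/1463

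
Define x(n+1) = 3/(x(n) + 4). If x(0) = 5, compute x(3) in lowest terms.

x(1) = 3/(5 + 4) = 1/3.
x(2) = 3/(1/3 + 4) = 9/13.
x(3) = 3/(9/13 + 4) = 39/61.

39/61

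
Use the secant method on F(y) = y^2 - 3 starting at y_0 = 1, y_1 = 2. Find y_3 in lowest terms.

19/11

F(1) = -2, F(2) = 1. y_2 = 2 - 1·(2 - 1)/(1 - (-2)) = 5/3.
F(2) = 1, F(5/3) = -2/9. y_3 = (5/3) - (-2/9)·((5/3) - 2)/((-2/9) - 1) = 19/11.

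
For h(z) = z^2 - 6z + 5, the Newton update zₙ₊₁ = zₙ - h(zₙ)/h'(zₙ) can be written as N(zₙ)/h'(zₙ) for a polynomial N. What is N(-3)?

h'(z) = 2z - 6.
N(z) = z·h'(z) - h(z) = z·(2z - 6) - (z^2 - 6z + 5) = z^2 - 5.
N(-3) = 4.

4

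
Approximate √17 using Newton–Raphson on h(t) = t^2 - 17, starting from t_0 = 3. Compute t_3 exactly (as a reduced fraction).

25889/6279

h'(t) = 2t.
h(3) = -8, h'(3) = 6, so t_1 = 3 - (-8)/6 = 13/3.
h(13/3) = 16/9, h'(13/3) = 26/3, so t_2 = (13/3) - (16/9)/(26/3) = 161/39.
h(161/39) = 64/1521, h'(161/39) = 322/39, so t_3 = (161/39) - (64/1521)/(322/39) = 25889/6279.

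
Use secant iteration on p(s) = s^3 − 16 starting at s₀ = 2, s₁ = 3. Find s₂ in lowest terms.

46/19

p(2) = −8, p(3) = 11. s₂ = 3 − 11·(3 − 2)/(11 − (−8)) = 46/19.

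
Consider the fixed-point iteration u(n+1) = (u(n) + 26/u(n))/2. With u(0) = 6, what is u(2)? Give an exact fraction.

1897/372

u(1) = (6 + 26/6)/2 = 31/6.
u(2) = (31/6 + 26/(31/6))/2 = 1897/372.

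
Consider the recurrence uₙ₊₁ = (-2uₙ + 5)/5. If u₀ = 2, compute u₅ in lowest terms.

u₁ = (-2·2 + 5)/5 = 1/5.
u₂ = (-2·(1/5) + 5)/5 = 23/25.
u₃ = (-2·(23/25) + 5)/5 = 79/125.
u₄ = (-2·(79/125) + 5)/5 = 467/625.
u₅ = (-2·(467/625) + 5)/5 = 2191/3125.

2191/3125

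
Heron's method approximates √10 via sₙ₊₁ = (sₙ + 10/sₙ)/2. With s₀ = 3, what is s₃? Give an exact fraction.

s₁ = (3 + 10/3)/2 = 19/6.
s₂ = (19/6 + 10/(19/6))/2 = 721/228.
s₃ = (721/228 + 10/(721/228))/2 = 1039681/328776.

1039681/328776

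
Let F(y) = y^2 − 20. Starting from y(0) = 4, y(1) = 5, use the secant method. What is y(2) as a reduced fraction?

40/9

F(4) = −4, F(5) = 5. y(2) = 5 − 5·(5 − 4)/(5 − (−4)) = 40/9.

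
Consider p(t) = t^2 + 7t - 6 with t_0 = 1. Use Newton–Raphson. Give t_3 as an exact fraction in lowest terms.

3167719/4103253

p'(t) = 2t + 7.
p(1) = 2, p'(1) = 9, so t_1 = 1 - 2/9 = 7/9.
p(7/9) = 4/81, p'(7/9) = 77/9, so t_2 = (7/9) - (4/81)/(77/9) = 535/693.
p(535/693) = 16/480249, p'(535/693) = 5921/693, so t_3 = (535/693) - (16/480249)/(5921/693) = 3167719/4103253.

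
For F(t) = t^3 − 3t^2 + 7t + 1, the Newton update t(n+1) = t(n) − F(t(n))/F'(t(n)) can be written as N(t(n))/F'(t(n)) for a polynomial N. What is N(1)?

−2

F'(t) = 3t^2 − 6t + 7.
N(t) = t·F'(t) − F(t) = t·(3t^2 − 6t + 7) − (t^3 − 3t^2 + 7t + 1) = 2t^3 − 3t^2 − 1.
N(1) = −2.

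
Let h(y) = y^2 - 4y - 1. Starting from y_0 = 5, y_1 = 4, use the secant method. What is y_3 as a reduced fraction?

89/21

h(5) = 4, h(4) = -1. y_2 = 4 - (-1)·(4 - 5)/((-1) - 4) = 21/5.
h(4) = -1, h(21/5) = -4/25. y_3 = (21/5) - (-4/25)·((21/5) - 4)/((-4/25) - (-1)) = 89/21.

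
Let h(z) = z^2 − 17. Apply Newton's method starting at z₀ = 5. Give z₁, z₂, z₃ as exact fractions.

h'(z) = 2z.
h(5) = 8, h'(5) = 10, so z₁ = 5 − 8/10 = 21/5.
h(21/5) = 16/25, h'(21/5) = 42/5, so z₂ = (21/5) − (16/25)/(42/5) = 433/105.
h(433/105) = 64/11025, h'(433/105) = 866/105, so z₃ = (433/105) − (64/11025)/(866/105) = 187457/45465.

z₁ = 21/5, z₂ = 433/105, z₃ = 187457/45465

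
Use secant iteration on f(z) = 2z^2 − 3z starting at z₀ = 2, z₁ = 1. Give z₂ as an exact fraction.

f(2) = 2, f(1) = −1. z₂ = 1 − (−1)·(1 − 2)/((−1) − 2) = 4/3.

4/3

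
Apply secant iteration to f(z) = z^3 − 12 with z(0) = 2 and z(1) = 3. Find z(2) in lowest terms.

42/19

f(2) = −4, f(3) = 15. z(2) = 3 − 15·(3 − 2)/(15 − (−4)) = 42/19.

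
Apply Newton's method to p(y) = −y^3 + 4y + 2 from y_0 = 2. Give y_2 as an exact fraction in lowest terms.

p'(y) = −3y^2 + 4.
p(2) = 2, p'(2) = −8, so y_1 = 2 − 2/(−8) = 9/4.
p(9/4) = −25/64, p'(9/4) = −179/16, so y_2 = (9/4) − (−25/64)/(−179/16) = 793/358.

793/358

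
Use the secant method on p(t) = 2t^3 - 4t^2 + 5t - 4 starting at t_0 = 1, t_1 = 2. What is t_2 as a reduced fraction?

p(1) = -1, p(2) = 6. t_2 = 2 - 6·(2 - 1)/(6 - (-1)) = 8/7.

8/7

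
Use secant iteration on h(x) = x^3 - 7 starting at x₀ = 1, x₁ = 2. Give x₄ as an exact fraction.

h(1) = -6, h(2) = 1. x₂ = 2 - 1·(2 - 1)/(1 - (-6)) = 13/7.
h(2) = 1, h(13/7) = -204/343. x₃ = (13/7) - (-204/343)·((13/7) - 2)/((-204/343) - 1) = 1045/547.
h(13/7) = -204/343, h(1045/547) = -4505136/163667323. x₄ = (1045/547) - (-4505136/163667323)·((1045/547) - (13/7))/((-4505136/163667323) - (-204/343)) = 99535299/52030837.

99535299/52030837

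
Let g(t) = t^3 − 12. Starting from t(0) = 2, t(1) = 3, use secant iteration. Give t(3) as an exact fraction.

g(2) = −4, g(3) = 15. t(2) = 3 − 15·(3 − 2)/(15 − (−4)) = 42/19.
g(3) = 15, g(42/19) = −8220/6859. t(3) = (42/19) − (−8220/6859)·((42/19) − 3)/((−8220/6859) − 15) = 5602/2469.

5602/2469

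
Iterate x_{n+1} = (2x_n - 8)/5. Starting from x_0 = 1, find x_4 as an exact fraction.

-1608/625

x_1 = (2·1 - 8)/5 = -6/5.
x_2 = (2·(-6/5) - 8)/5 = -52/25.
x_3 = (2·(-52/25) - 8)/5 = -304/125.
x_4 = (2·(-304/125) - 8)/5 = -1608/625.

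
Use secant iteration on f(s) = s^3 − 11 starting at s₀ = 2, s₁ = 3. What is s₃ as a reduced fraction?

16025/7267

f(2) = −3, f(3) = 16. s₂ = 3 − 16·(3 − 2)/(16 − (−3)) = 41/19.
f(3) = 16, f(41/19) = −6528/6859. s₃ = (41/19) − (−6528/6859)·((41/19) − 3)/((−6528/6859) − 16) = 16025/7267.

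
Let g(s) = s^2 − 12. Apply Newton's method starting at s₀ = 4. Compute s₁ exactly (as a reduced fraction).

g'(s) = 2s.
g(4) = 4, g'(4) = 8, so s₁ = 4 − 4/8 = 7/2.

7/2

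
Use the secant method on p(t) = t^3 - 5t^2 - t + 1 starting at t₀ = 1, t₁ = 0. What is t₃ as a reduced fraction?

25/49

p(1) = -4, p(0) = 1. t₂ = 0 - 1·(0 - 1)/(1 - (-4)) = 1/5.
p(0) = 1, p(1/5) = 76/125. t₃ = (1/5) - (76/125)·((1/5) - 0)/((76/125) - 1) = 25/49.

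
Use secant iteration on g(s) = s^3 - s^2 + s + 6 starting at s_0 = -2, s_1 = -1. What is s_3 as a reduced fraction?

-410/289

g(-2) = -8, g(-1) = 3. s_2 = (-1) - 3·((-1) - (-2))/(3 - (-8)) = -14/11.
g(-1) = 3, g(-14/11) = 1392/1331. s_3 = (-14/11) - (1392/1331)·((-14/11) - (-1))/((1392/1331) - 3) = -410/289.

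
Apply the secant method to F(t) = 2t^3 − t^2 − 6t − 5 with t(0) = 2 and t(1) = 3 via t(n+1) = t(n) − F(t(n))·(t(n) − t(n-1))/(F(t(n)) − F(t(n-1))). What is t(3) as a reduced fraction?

F(2) = −5, F(3) = 22. t(2) = 3 − 22·(3 − 2)/(22 − (−5)) = 59/27.
F(3) = 22, F(59/27) = −39710/19683. t(3) = (59/27) − (−39710/19683)·((59/27) − 3)/((−39710/19683) − 22) = 24213/10744.

24213/10744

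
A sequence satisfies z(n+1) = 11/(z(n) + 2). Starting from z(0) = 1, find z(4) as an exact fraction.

737/321

z(1) = 11/(1 + 2) = 11/3.
z(2) = 11/(11/3 + 2) = 33/17.
z(3) = 11/(33/17 + 2) = 187/67.
z(4) = 11/(187/67 + 2) = 737/321.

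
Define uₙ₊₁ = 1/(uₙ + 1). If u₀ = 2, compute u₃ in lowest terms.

4/7

u₁ = 1/(2 + 1) = 1/3.
u₂ = 1/(1/3 + 1) = 3/4.
u₃ = 1/(3/4 + 1) = 4/7.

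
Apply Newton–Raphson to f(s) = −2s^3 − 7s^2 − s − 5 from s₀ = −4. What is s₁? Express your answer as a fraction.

f'(s) = −6s^2 − 14s − 1.
f(−4) = 15, f'(−4) = −41, so s₁ = (−4) − 15/(−41) = −149/41.

−149/41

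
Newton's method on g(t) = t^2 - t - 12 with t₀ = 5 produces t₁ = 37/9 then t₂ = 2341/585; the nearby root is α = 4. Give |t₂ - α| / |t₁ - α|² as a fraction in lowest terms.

t₁ - α = 37/9 - 4 = 1/9, so |t₁ - α| = 1/9.
t₂ - α = 2341/585 - 4 = 1/585, so |t₂ - α| = 1/585.
|t₁ - α|² = 1/81.
Ratio = (1/585) / (1/81) = 9/65.

9/65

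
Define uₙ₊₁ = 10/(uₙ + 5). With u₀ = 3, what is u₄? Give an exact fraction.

u₁ = 10/(3 + 5) = 5/4.
u₂ = 10/(5/4 + 5) = 8/5.
u₃ = 10/(8/5 + 5) = 50/33.
u₄ = 10/(50/33 + 5) = 66/43.

66/43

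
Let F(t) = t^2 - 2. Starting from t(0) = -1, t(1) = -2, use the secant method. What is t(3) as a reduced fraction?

-7/5

F(-1) = -1, F(-2) = 2. t(2) = (-2) - 2·((-2) - (-1))/(2 - (-1)) = -4/3.
F(-2) = 2, F(-4/3) = -2/9. t(3) = (-4/3) - (-2/9)·((-4/3) - (-2))/((-2/9) - 2) = -7/5.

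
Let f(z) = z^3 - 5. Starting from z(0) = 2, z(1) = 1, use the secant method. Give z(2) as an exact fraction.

11/7

f(2) = 3, f(1) = -4. z(2) = 1 - (-4)·(1 - 2)/((-4) - 3) = 11/7.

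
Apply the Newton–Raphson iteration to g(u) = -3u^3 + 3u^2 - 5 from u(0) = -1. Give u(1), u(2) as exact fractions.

g'(u) = -9u^2 + 6u.
g(-1) = 1, g'(-1) = -15, so u(1) = (-1) - 1/(-15) = -14/15.
g(-14/15) = 59/1125, g'(-14/15) = -336/25, so u(2) = (-14/15) - (59/1125)/(-336/25) = -14053/15120.

u(1) = -14/15, u(2) = -14053/15120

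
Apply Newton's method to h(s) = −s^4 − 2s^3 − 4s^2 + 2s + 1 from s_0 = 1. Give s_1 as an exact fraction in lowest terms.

h'(s) = −4s^3 − 6s^2 − 8s + 2.
h(1) = −4, h'(1) = −16, so s_1 = 1 − (−4)/(−16) = 3/4.

3/4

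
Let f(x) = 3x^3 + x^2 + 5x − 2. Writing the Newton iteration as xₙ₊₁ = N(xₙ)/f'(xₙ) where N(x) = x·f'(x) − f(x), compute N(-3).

−151

f'(x) = 9x^2 + 2x + 5.
N(x) = x·f'(x) − f(x) = x·(9x^2 + 2x + 5) − (3x^3 + x^2 + 5x − 2) = 6x^3 + x^2 + 2.
N(-3) = −151.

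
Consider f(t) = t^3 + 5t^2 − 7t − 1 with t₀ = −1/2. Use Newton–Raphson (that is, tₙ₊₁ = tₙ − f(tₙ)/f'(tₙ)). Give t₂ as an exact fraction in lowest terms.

−104501/791235

f'(t) = 3t^2 + 10t − 7.
f(−1/2) = 29/8, f'(−1/2) = −45/4, so t₁ = (−1/2) − (29/8)/(−45/4) = −8/45.
f(−8/45) = 36163/91125, f'(−8/45) = −5861/675, so t₂ = (−8/45) − (36163/91125)/(−5861/675) = −104501/791235.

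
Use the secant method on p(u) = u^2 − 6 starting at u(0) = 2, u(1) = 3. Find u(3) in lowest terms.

22/9

p(2) = −2, p(3) = 3. u(2) = 3 − 3·(3 − 2)/(3 − (−2)) = 12/5.
p(3) = 3, p(12/5) = −6/25. u(3) = (12/5) − (−6/25)·((12/5) − 3)/((−6/25) − 3) = 22/9.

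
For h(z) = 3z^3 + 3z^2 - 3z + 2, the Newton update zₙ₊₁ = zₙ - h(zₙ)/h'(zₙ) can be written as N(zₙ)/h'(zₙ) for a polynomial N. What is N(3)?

h'(z) = 9z^2 + 6z - 3.
N(z) = z·h'(z) - h(z) = z·(9z^2 + 6z - 3) - (3z^3 + 3z^2 - 3z + 2) = 6z^3 + 3z^2 - 2.
N(3) = 187.

187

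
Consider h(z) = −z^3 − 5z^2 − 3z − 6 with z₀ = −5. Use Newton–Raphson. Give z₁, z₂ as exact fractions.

z₁ = −131/28, z₂ = −1112677/240170

h'(z) = −3z^2 − 10z − 3.
h(−5) = 9, h'(−5) = −28, so z₁ = (−5) − 9/(−28) = −131/28.
h(−131/28) = 21951/21952, h'(−131/28) = −17155/784, so z₂ = (−131/28) − (21951/21952)/(−17155/784) = −1112677/240170.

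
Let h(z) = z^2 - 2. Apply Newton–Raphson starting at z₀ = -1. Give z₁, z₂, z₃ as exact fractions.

h'(z) = 2z.
h(-1) = -1, h'(-1) = -2, so z₁ = (-1) - (-1)/(-2) = -3/2.
h(-3/2) = 1/4, h'(-3/2) = -3, so z₂ = (-3/2) - (1/4)/(-3) = -17/12.
h(-17/12) = 1/144, h'(-17/12) = -17/6, so z₃ = (-17/12) - (1/144)/(-17/6) = -577/408.

z₁ = -3/2, z₂ = -17/12, z₃ = -577/408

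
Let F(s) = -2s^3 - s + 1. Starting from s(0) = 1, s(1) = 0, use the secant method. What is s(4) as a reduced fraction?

1773/3383

F(1) = -2, F(0) = 1. s(2) = 0 - 1·(0 - 1)/(1 - (-2)) = 1/3.
F(0) = 1, F(1/3) = 16/27. s(3) = (1/3) - (16/27)·((1/3) - 0)/((16/27) - 1) = 9/11.
F(1/3) = 16/27, F(9/11) = -1216/1331. s(4) = (9/11) - (-1216/1331)·((9/11) - (1/3))/((-1216/1331) - (16/27)) = 1773/3383.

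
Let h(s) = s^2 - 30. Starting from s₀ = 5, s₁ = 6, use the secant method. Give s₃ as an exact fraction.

115/21

h(5) = -5, h(6) = 6. s₂ = 6 - 6·(6 - 5)/(6 - (-5)) = 60/11.
h(6) = 6, h(60/11) = -30/121. s₃ = (60/11) - (-30/121)·((60/11) - 6)/((-30/121) - 6) = 115/21.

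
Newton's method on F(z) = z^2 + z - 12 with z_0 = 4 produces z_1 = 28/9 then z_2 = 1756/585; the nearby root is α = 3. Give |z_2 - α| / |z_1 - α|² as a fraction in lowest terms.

9/65

z_1 - α = 28/9 - 3 = 1/9, so |z_1 - α| = 1/9.
z_2 - α = 1756/585 - 3 = 1/585, so |z_2 - α| = 1/585.
|z_1 - α|² = 1/81.
Ratio = (1/585) / (1/81) = 9/65.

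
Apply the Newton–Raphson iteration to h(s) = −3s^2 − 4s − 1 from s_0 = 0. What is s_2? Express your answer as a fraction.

h'(s) = −6s − 4.
h(0) = −1, h'(0) = −4, so s_1 = 0 − (−1)/(−4) = −1/4.
h(−1/4) = −3/16, h'(−1/4) = −5/2, so s_2 = (−1/4) − (−3/16)/(−5/2) = −13/40.

−13/40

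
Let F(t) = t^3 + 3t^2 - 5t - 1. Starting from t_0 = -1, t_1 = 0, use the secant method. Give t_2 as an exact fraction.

F(-1) = 6, F(0) = -1. t_2 = 0 - (-1)·(0 - (-1))/((-1) - 6) = -1/7.

-1/7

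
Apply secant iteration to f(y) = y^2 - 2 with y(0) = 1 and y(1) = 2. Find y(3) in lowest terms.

f(1) = -1, f(2) = 2. y(2) = 2 - 2·(2 - 1)/(2 - (-1)) = 4/3.
f(2) = 2, f(4/3) = -2/9. y(3) = (4/3) - (-2/9)·((4/3) - 2)/((-2/9) - 2) = 7/5.

7/5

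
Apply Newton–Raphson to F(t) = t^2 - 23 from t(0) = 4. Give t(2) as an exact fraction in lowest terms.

2993/624

F'(t) = 2t.
F(4) = -7, F'(4) = 8, so t(1) = 4 - (-7)/8 = 39/8.
F(39/8) = 49/64, F'(39/8) = 39/4, so t(2) = (39/8) - (49/64)/(39/4) = 2993/624.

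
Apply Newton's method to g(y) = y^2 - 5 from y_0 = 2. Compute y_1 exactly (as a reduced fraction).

g'(y) = 2y.
g(2) = -1, g'(2) = 4, so y_1 = 2 - (-1)/4 = 9/4.

9/4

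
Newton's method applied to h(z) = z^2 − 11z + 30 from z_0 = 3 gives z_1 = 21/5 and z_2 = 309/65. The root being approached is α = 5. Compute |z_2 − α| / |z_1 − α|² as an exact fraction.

z_1 − α = 21/5 − 5 = −4/5, so |z_1 − α| = 4/5.
z_2 − α = 309/65 − 5 = −16/65, so |z_2 − α| = 16/65.
|z_1 − α|² = 16/25.
Ratio = (16/65) / (16/25) = 5/13.

5/13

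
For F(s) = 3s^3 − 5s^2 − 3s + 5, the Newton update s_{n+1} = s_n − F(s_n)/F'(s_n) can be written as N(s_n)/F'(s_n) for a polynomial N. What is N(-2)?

F'(s) = 9s^2 − 10s − 3.
N(s) = s·F'(s) − F(s) = s·(9s^2 − 10s − 3) − (3s^3 − 5s^2 − 3s + 5) = 6s^3 − 5s^2 − 5.
N(-2) = −73.

−73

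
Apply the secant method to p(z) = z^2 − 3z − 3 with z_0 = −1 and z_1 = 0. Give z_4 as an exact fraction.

p(−1) = 1, p(0) = −3. z_2 = 0 − (−3)·(0 − (−1))/((−3) − 1) = −3/4.
p(0) = −3, p(−3/4) = −3/16. z_3 = (−3/4) − (−3/16)·((−3/4) − 0)/((−3/16) − (−3)) = −4/5.
p(−3/4) = −3/16, p(−4/5) = 1/25. z_4 = (−4/5) − (1/25)·((−4/5) − (−3/4))/((1/25) − (−3/16)) = −72/91.

−72/91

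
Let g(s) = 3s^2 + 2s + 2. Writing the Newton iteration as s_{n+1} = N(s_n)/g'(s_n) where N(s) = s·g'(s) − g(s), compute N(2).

10

g'(s) = 6s + 2.
N(s) = s·g'(s) − g(s) = s·(6s + 2) − (3s^2 + 2s + 2) = 3s^2 − 2.
N(2) = 10.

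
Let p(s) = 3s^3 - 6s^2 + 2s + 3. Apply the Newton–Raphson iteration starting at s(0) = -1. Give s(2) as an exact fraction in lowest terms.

p'(s) = 9s^2 - 12s + 2.
p(-1) = -8, p'(-1) = 23, so s(1) = (-1) - (-8)/23 = -15/23.
p(-15/23) = -20544/12167, p'(-15/23) = 7223/529, so s(2) = (-15/23) - (-20544/12167)/(7223/529) = -87801/166129.

-87801/166129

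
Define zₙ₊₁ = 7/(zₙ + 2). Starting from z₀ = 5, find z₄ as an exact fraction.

z₁ = 7/(5 + 2) = 1.
z₂ = 7/(1 + 2) = 7/3.
z₃ = 7/(7/3 + 2) = 21/13.
z₄ = 7/(21/13 + 2) = 91/47.

91/47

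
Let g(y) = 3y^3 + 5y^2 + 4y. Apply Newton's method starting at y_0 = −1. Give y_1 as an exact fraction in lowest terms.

g'(y) = 9y^2 + 10y + 4.
g(−1) = −2, g'(−1) = 3, so y_1 = (−1) − (−2)/3 = −1/3.

−1/3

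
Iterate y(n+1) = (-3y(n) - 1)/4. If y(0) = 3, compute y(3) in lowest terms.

y(1) = (-3·3 - 1)/4 = -5/2.
y(2) = (-3·(-5/2) - 1)/4 = 13/8.
y(3) = (-3·(13/8) - 1)/4 = -47/32.

-47/32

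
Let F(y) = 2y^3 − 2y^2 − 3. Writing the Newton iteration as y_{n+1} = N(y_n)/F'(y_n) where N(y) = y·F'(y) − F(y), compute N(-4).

−285

F'(y) = 6y^2 − 4y.
N(y) = y·F'(y) − F(y) = y·(6y^2 − 4y) − (2y^3 − 2y^2 − 3) = 4y^3 − 2y^2 + 3.
N(-4) = −285.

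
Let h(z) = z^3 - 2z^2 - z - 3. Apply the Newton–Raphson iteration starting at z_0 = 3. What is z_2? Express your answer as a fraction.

42141/15281

h'(z) = 3z^2 - 4z - 1.
h(3) = 3, h'(3) = 14, so z_1 = 3 - 3/14 = 39/14.
h(39/14) = 855/2744, h'(39/14) = 2183/196, so z_2 = (39/14) - (855/2744)/(2183/196) = 42141/15281.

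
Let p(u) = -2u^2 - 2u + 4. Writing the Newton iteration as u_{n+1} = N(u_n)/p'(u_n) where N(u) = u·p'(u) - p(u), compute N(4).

p'(u) = -4u - 2.
N(u) = u·p'(u) - p(u) = u·(-4u - 2) - (-2u^2 - 2u + 4) = -2u^2 - 4.
N(4) = -36.

-36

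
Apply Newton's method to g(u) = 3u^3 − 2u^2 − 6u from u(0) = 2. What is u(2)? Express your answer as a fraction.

19600/10967

g'(u) = 9u^2 − 4u − 6.
g(2) = 4, g'(2) = 22, so u(1) = 2 − 4/22 = 20/11.
g(20/11) = 680/1331, g'(20/11) = 1994/121, so u(2) = (20/11) − (680/1331)/(1994/121) = 19600/10967.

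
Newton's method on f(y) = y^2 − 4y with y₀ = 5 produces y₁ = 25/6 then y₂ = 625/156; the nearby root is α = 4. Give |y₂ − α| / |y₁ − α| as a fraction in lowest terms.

y₁ − α = 25/6 − 4 = 1/6, so |y₁ − α| = 1/6.
y₂ − α = 625/156 − 4 = 1/156, so |y₂ − α| = 1/156.
Ratio = (1/156) / (1/6) = 1/26.

1/26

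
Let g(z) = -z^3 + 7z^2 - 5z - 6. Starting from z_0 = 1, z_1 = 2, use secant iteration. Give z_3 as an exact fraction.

1354/839

g(1) = -5, g(2) = 4. z_2 = 2 - 4·(2 - 1)/(4 - (-5)) = 14/9.
g(2) = 4, g(14/9) = -440/729. z_3 = (14/9) - (-440/729)·((14/9) - 2)/((-440/729) - 4) = 1354/839.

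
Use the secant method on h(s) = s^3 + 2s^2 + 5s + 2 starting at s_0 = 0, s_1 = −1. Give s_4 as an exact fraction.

−1583/3391

h(0) = 2, h(−1) = −2. s_2 = (−1) − (−2)·((−1) − 0)/((−2) − 2) = −1/2.
h(−1) = −2, h(−1/2) = −1/8. s_3 = (−1/2) − (−1/8)·((−1/2) − (−1))/((−1/8) − (−2)) = −7/15.
h(−1/2) = −1/8, h(−7/15) = 2/3375. s_4 = (−7/15) − (2/3375)·((−7/15) − (−1/2))/((2/3375) − (−1/8)) = −1583/3391.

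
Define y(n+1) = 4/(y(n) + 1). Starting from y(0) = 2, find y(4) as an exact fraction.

y(1) = 4/(2 + 1) = 4/3.
y(2) = 4/(4/3 + 1) = 12/7.
y(3) = 4/(12/7 + 1) = 28/19.
y(4) = 4/(28/19 + 1) = 76/47.

76/47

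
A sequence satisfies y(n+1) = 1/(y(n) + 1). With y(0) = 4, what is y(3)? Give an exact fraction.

6/11

y(1) = 1/(4 + 1) = 1/5.
y(2) = 1/(1/5 + 1) = 5/6.
y(3) = 1/(5/6 + 1) = 6/11.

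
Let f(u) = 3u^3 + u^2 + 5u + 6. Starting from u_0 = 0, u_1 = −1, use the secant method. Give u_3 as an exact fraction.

−486/535

f(0) = 6, f(−1) = −1. u_2 = (−1) − (−1)·((−1) − 0)/((−1) − 6) = −6/7.
f(−1) = −1, f(−6/7) = 192/343. u_3 = (−6/7) − (192/343)·((−6/7) − (−1))/((192/343) − (−1)) = −486/535.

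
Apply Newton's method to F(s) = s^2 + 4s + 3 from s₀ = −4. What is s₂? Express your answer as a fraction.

−121/40

F'(s) = 2s + 4.
F(−4) = 3, F'(−4) = −4, so s₁ = (−4) − 3/(−4) = −13/4.
F(−13/4) = 9/16, F'(−13/4) = −5/2, so s₂ = (−13/4) − (9/16)/(−5/2) = −121/40.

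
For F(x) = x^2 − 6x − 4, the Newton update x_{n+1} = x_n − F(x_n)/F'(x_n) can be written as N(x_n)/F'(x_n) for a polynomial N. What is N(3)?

13

F'(x) = 2x − 6.
N(x) = x·F'(x) − F(x) = x·(2x − 6) − (x^2 − 6x − 4) = x^2 + 4.
N(3) = 13.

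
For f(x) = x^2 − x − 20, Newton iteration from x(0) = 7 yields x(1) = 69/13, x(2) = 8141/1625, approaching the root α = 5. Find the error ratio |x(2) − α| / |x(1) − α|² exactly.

x(1) − α = 69/13 − 5 = 4/13, so |x(1) − α| = 4/13.
x(2) − α = 8141/1625 − 5 = 16/1625, so |x(2) − α| = 16/1625.
|x(1) − α|² = 16/169.
Ratio = (16/1625) / (16/169) = 13/125.

13/125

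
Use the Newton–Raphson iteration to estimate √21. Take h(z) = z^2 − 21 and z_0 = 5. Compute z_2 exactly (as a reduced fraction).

h'(z) = 2z.
h(5) = 4, h'(5) = 10, so z_1 = 5 − 4/10 = 23/5.
h(23/5) = 4/25, h'(23/5) = 46/5, so z_2 = (23/5) − (4/25)/(46/5) = 527/115.

527/115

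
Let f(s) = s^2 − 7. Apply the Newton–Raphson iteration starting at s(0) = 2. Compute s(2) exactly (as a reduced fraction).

233/88

f'(s) = 2s.
f(2) = −3, f'(2) = 4, so s(1) = 2 − (−3)/4 = 11/4.
f(11/4) = 9/16, f'(11/4) = 11/2, so s(2) = (11/4) − (9/16)/(11/2) = 233/88.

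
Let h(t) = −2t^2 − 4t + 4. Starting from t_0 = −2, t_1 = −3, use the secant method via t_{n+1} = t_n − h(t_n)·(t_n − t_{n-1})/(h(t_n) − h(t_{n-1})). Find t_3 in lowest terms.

−30/11

h(−2) = 4, h(−3) = −2. t_2 = (−3) − (−2)·((−3) − (−2))/((−2) − 4) = −8/3.
h(−3) = −2, h(−8/3) = 4/9. t_3 = (−8/3) − (4/9)·((−8/3) − (−3))/((4/9) − (−2)) = −30/11.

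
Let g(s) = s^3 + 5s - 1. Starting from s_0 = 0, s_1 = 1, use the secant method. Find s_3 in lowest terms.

g(0) = -1, g(1) = 5. s_2 = 1 - 5·(1 - 0)/(5 - (-1)) = 1/6.
g(1) = 5, g(1/6) = -35/216. s_3 = (1/6) - (-35/216)·((1/6) - 1)/((-35/216) - 5) = 43/223.

43/223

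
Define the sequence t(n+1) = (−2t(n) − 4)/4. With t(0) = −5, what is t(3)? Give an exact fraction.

t(1) = (−2·(−5) − 4)/4 = 3/2.
t(2) = (−2·(3/2) − 4)/4 = −7/4.
t(3) = (−2·(−7/4) − 4)/4 = −1/8.

−1/8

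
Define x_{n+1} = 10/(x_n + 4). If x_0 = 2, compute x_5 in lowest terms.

1405/807

x_1 = 10/(2 + 4) = 5/3.
x_2 = 10/(5/3 + 4) = 30/17.
x_3 = 10/(30/17 + 4) = 85/49.
x_4 = 10/(85/49 + 4) = 490/281.
x_5 = 10/(490/281 + 4) = 1405/807.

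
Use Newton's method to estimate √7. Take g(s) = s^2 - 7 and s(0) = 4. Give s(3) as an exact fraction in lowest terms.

g'(s) = 2s.
g(4) = 9, g'(4) = 8, so s(1) = 4 - 9/8 = 23/8.
g(23/8) = 81/64, g'(23/8) = 23/4, so s(2) = (23/8) - (81/64)/(23/4) = 977/368.
g(977/368) = 6561/135424, g'(977/368) = 977/184, so s(3) = (977/368) - (6561/135424)/(977/184) = 1902497/719072.

1902497/719072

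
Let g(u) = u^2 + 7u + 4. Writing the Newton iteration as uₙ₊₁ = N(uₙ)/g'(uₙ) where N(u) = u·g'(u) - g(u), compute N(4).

12

g'(u) = 2u + 7.
N(u) = u·g'(u) - g(u) = u·(2u + 7) - (u^2 + 7u + 4) = u^2 - 4.
N(4) = 12.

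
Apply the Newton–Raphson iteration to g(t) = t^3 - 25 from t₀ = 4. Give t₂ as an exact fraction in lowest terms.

g'(t) = 3t^2.
g(4) = 39, g'(4) = 48, so t₁ = 4 - 39/48 = 51/16.
g(51/16) = 30251/4096, g'(51/16) = 7803/256, so t₂ = (51/16) - (30251/4096)/(7803/256) = 183851/62424.

183851/62424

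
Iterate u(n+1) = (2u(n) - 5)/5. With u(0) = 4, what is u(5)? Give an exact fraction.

u(1) = (2·4 - 5)/5 = 3/5.
u(2) = (2·(3/5) - 5)/5 = -19/25.
u(3) = (2·(-19/25) - 5)/5 = -163/125.
u(4) = (2·(-163/125) - 5)/5 = -951/625.
u(5) = (2·(-951/625) - 5)/5 = -5027/3125.

-5027/3125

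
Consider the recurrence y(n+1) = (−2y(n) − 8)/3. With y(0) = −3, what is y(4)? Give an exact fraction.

y(1) = (−2·(−3) − 8)/3 = −2/3.
y(2) = (−2·(−2/3) − 8)/3 = −20/9.
y(3) = (−2·(−20/9) − 8)/3 = −32/27.
y(4) = (−2·(−32/27) − 8)/3 = −152/81.

−152/81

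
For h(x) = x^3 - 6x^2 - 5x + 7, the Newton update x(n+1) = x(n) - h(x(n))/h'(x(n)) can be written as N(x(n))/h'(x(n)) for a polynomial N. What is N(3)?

-7

h'(x) = 3x^2 - 12x - 5.
N(x) = x·h'(x) - h(x) = x·(3x^2 - 12x - 5) - (x^3 - 6x^2 - 5x + 7) = 2x^3 - 6x^2 - 7.
N(3) = -7.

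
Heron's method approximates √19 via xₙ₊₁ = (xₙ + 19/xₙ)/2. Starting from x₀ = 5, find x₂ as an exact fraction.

959/220

x₁ = (5 + 19/5)/2 = 22/5.
x₂ = (22/5 + 19/(22/5))/2 = 959/220.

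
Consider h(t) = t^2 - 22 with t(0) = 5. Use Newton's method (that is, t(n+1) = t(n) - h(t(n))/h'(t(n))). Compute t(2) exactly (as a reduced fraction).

h'(t) = 2t.
h(5) = 3, h'(5) = 10, so t(1) = 5 - 3/10 = 47/10.
h(47/10) = 9/100, h'(47/10) = 47/5, so t(2) = (47/10) - (9/100)/(47/5) = 4409/940.

4409/940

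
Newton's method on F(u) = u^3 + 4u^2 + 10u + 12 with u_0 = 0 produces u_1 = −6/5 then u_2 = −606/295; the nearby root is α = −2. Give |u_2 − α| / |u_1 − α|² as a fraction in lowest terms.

5/59

u_1 − α = −6/5 − (−2) = −6/5 + 2 = 4/5, so |u_1 − α| = 4/5.
u_2 − α = −606/295 − (−2) = −606/295 + 2 = −16/295, so |u_2 − α| = 16/295.
|u_1 − α|² = 16/25.
Ratio = (16/295) / (16/25) = 5/59.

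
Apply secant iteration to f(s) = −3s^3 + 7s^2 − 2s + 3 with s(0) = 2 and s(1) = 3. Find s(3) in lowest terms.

3609/1651

f(2) = 3, f(3) = −21. s(2) = 3 − (−21)·(3 − 2)/((−21) − 3) = 17/8.
f(3) = −21, f(17/8) = 805/512. s(3) = (17/8) − (805/512)·((17/8) − 3)/((805/512) − (−21)) = 3609/1651.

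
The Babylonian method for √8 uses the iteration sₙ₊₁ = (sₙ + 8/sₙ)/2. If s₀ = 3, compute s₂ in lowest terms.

s₁ = (3 + 8/3)/2 = 17/6.
s₂ = (17/6 + 8/(17/6))/2 = 577/204.

577/204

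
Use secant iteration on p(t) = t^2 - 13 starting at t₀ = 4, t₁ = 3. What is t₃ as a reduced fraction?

p(4) = 3, p(3) = -4. t₂ = 3 - (-4)·(3 - 4)/((-4) - 3) = 25/7.
p(3) = -4, p(25/7) = -12/49. t₃ = (25/7) - (-12/49)·((25/7) - 3)/((-12/49) - (-4)) = 83/23.

83/23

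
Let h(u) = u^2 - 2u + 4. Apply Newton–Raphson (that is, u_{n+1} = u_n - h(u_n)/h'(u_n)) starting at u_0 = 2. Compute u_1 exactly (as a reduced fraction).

h'(u) = 2u - 2.
h(2) = 4, h'(2) = 2, so u_1 = 2 - 4/2 = 0.

0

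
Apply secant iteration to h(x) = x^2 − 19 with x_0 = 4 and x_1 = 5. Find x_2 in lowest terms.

13/3

h(4) = −3, h(5) = 6. x_2 = 5 − 6·(5 − 4)/(6 − (−3)) = 13/3.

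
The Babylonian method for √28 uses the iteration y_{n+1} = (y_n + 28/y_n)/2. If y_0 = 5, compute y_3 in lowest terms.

y_1 = (5 + 28/5)/2 = 53/10.
y_2 = (53/10 + 28/(53/10))/2 = 5609/1060.
y_3 = (5609/1060 + 28/(5609/1060))/2 = 62921681/11891080.

62921681/11891080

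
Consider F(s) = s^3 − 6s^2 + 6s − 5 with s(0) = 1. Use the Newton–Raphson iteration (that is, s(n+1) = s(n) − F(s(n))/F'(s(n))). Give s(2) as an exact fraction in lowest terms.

F'(s) = 3s^2 − 12s + 6.
F(1) = −4, F'(1) = −3, so s(1) = 1 − (−4)/(−3) = −1/3.
F(−1/3) = −208/27, F'(−1/3) = 31/3, so s(2) = (−1/3) − (−208/27)/(31/3) = 115/279.

115/279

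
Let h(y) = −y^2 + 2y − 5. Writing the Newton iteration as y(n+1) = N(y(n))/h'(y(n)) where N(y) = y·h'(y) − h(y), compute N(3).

−4

h'(y) = −2y + 2.
N(y) = y·h'(y) − h(y) = y·(−2y + 2) − (−y^2 + 2y − 5) = −y^2 + 5.
N(3) = −4.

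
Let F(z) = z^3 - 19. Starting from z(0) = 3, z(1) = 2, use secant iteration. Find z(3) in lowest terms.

F(3) = 8, F(2) = -11. z(2) = 2 - (-11)·(2 - 3)/((-11) - 8) = 49/19.
F(2) = -11, F(49/19) = -12672/6859. z(3) = (49/19) - (-12672/6859)·((49/19) - 2)/((-12672/6859) - (-11)) = 15385/5707.

15385/5707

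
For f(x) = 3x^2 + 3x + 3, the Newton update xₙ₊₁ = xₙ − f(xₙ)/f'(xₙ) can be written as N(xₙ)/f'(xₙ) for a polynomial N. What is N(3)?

24

f'(x) = 6x + 3.
N(x) = x·f'(x) − f(x) = x·(6x + 3) − (3x^2 + 3x + 3) = 3x^2 − 3.
N(3) = 24.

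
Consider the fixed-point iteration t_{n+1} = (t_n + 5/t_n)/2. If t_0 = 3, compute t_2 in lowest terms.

t_1 = (3 + 5/3)/2 = 7/3.
t_2 = (7/3 + 5/(7/3))/2 = 47/21.

47/21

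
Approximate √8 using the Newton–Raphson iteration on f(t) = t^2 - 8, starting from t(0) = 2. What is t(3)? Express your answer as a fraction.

f'(t) = 2t.
f(2) = -4, f'(2) = 4, so t(1) = 2 - (-4)/4 = 3.
f(3) = 1, f'(3) = 6, so t(2) = 3 - 1/6 = 17/6.
f(17/6) = 1/36, f'(17/6) = 17/3, so t(3) = (17/6) - (1/36)/(17/3) = 577/204.

577/204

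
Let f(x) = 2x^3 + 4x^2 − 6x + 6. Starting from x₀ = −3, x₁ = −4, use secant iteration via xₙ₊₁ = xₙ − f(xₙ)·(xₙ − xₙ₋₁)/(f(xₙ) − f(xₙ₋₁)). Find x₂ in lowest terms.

−63/20

f(−3) = 6, f(−4) = −34. x₂ = (−4) − (−34)·((−4) − (−3))/((−34) − 6) = −63/20.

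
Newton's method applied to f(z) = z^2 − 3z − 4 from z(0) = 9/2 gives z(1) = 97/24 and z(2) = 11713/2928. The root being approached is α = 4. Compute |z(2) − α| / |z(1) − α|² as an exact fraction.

z(1) − α = 97/24 − 4 = 1/24, so |z(1) − α| = 1/24.
z(2) − α = 11713/2928 − 4 = 1/2928, so |z(2) − α| = 1/2928.
|z(1) − α|² = 1/576.
Ratio = (1/2928) / (1/576) = 12/61.

12/61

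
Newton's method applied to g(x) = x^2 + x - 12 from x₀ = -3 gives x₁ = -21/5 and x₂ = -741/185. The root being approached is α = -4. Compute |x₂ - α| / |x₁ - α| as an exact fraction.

x₁ - α = -21/5 - (-4) = -21/5 + 4 = -1/5, so |x₁ - α| = 1/5.
x₂ - α = -741/185 - (-4) = -741/185 + 4 = -1/185, so |x₂ - α| = 1/185.
Ratio = (1/185) / (1/5) = 1/37.

1/37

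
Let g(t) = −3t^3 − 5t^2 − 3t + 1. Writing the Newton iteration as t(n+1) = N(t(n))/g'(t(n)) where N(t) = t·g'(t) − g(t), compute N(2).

g'(t) = −9t^2 − 10t − 3.
N(t) = t·g'(t) − g(t) = t·(−9t^2 − 10t − 3) − (−3t^3 − 5t^2 − 3t + 1) = −6t^3 − 5t^2 − 1.
N(2) = −69.

−69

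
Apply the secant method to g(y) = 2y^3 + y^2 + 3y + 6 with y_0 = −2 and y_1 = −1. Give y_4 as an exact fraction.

g(−2) = −12, g(−1) = 2. y_2 = (−1) − 2·((−1) − (−2))/(2 − (−12)) = −8/7.
g(−1) = 2, g(−8/7) = 306/343. y_3 = (−8/7) − (306/343)·((−8/7) − (−1))/((306/343) − 2) = −239/190.
g(−8/7) = 306/343, g(−239/190) = −295137/1714750. y_4 = (−239/190) − (−295137/1714750)·((−239/190) − (−8/7))/((−295137/1714750) − (306/343)) = −5070118/4091147.

−5070118/4091147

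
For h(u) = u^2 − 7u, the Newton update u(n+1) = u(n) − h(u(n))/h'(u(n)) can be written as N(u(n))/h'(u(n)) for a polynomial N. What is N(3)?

h'(u) = 2u − 7.
N(u) = u·h'(u) − h(u) = u·(2u − 7) − (u^2 − 7u) = u^2.
N(3) = 9.

9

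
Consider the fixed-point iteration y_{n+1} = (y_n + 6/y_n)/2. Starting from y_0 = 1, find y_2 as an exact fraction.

y_1 = (1 + 6/1)/2 = 7/2.
y_2 = (7/2 + 6/(7/2))/2 = 73/28.

73/28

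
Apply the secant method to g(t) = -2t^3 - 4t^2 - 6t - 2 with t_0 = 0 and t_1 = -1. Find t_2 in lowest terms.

g(0) = -2, g(-1) = 2. t_2 = (-1) - 2·((-1) - 0)/(2 - (-2)) = -1/2.

-1/2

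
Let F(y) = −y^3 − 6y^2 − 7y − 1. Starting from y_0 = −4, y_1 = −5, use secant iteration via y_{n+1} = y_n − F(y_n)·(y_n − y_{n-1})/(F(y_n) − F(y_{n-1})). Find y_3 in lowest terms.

−14531/3259

F(−4) = −5, F(−5) = 9. y_2 = (−5) − 9·((−5) − (−4))/(9 − (−5)) = −61/14.
F(−5) = 9, F(−61/14) = −4635/2744. y_3 = (−61/14) − (−4635/2744)·((−61/14) − (−5))/((−4635/2744) − 9) = −14531/3259.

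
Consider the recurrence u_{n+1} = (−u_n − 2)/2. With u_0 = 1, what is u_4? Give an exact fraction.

−9/16

u_1 = (−1 − 2)/2 = −3/2.
u_2 = (−(−3/2) − 2)/2 = −1/4.
u_3 = (−(−1/4) − 2)/2 = −7/8.
u_4 = (−(−7/8) − 2)/2 = −9/16.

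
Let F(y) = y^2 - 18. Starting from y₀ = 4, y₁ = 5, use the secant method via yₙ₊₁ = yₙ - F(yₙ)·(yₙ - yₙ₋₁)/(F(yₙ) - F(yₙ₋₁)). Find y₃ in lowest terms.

352/83

F(4) = -2, F(5) = 7. y₂ = 5 - 7·(5 - 4)/(7 - (-2)) = 38/9.
F(5) = 7, F(38/9) = -14/81. y₃ = (38/9) - (-14/81)·((38/9) - 5)/((-14/81) - 7) = 352/83.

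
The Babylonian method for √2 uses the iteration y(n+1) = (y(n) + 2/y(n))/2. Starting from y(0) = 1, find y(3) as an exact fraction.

577/408

y(1) = (1 + 2/1)/2 = 3/2.
y(2) = (3/2 + 2/(3/2))/2 = 17/12.
y(3) = (17/12 + 2/(17/12))/2 = 577/408.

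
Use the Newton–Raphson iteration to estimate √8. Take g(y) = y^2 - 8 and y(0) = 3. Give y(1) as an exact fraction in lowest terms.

g'(y) = 2y.
g(3) = 1, g'(3) = 6, so y(1) = 3 - 1/6 = 17/6.

17/6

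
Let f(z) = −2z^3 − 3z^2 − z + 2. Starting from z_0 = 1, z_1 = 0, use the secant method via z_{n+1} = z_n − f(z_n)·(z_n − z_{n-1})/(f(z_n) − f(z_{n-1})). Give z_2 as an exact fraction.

f(1) = −4, f(0) = 2. z_2 = 0 − 2·(0 − 1)/(2 − (−4)) = 1/3.

1/3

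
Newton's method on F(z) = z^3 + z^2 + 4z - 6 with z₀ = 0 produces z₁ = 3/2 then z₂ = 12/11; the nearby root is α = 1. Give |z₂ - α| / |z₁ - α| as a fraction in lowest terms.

z₁ - α = 3/2 - 1 = 1/2, so |z₁ - α| = 1/2.
z₂ - α = 12/11 - 1 = 1/11, so |z₂ - α| = 1/11.
Ratio = (1/11) / (1/2) = 2/11.

2/11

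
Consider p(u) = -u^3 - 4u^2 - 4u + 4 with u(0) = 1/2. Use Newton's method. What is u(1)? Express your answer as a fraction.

3/5

p'(u) = -3u^2 - 8u - 4.
p(1/2) = 7/8, p'(1/2) = -35/4, so u(1) = (1/2) - (7/8)/(-35/4) = 3/5.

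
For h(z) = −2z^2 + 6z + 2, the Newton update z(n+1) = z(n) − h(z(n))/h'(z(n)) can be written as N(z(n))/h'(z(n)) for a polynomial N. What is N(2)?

h'(z) = −4z + 6.
N(z) = z·h'(z) − h(z) = z·(−4z + 6) − (−2z^2 + 6z + 2) = −2z^2 − 2.
N(2) = −10.

−10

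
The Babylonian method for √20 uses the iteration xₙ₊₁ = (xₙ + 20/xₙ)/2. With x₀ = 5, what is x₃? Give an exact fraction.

x₁ = (5 + 20/5)/2 = 9/2.
x₂ = (9/2 + 20/(9/2))/2 = 161/36.
x₃ = (161/36 + 20/(161/36))/2 = 51841/11592.

51841/11592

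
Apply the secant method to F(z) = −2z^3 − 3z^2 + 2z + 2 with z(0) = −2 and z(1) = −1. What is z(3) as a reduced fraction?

F(−2) = 2, F(−1) = −1. z(2) = (−1) − (−1)·((−1) − (−2))/((−1) − 2) = −4/3.
F(−1) = −1, F(−4/3) = −34/27. z(3) = (−4/3) − (−34/27)·((−4/3) − (−1))/((−34/27) − (−1)) = 2/7.

2/7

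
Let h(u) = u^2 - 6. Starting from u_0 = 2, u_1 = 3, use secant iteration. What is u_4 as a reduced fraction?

267/109

h(2) = -2, h(3) = 3. u_2 = 3 - 3·(3 - 2)/(3 - (-2)) = 12/5.
h(3) = 3, h(12/5) = -6/25. u_3 = (12/5) - (-6/25)·((12/5) - 3)/((-6/25) - 3) = 22/9.
h(12/5) = -6/25, h(22/9) = -2/81. u_4 = (22/9) - (-2/81)·((22/9) - (12/5))/((-2/81) - (-6/25)) = 267/109.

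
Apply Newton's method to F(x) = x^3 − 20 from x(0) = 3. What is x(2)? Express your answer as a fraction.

F'(x) = 3x^2.
F(3) = 7, F'(3) = 27, so x(1) = 3 − 7/27 = 74/27.
F(74/27) = 11564/19683, F'(74/27) = 5476/243, so x(2) = (74/27) − (11564/19683)/(5476/243) = 301027/110889.

301027/110889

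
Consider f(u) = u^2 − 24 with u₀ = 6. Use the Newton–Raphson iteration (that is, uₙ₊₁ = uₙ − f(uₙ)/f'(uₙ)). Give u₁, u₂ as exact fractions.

f'(u) = 2u.
f(6) = 12, f'(6) = 12, so u₁ = 6 − 12/12 = 5.
f(5) = 1, f'(5) = 10, so u₂ = 5 − 1/10 = 49/10.

u₁ = 5, u₂ = 49/10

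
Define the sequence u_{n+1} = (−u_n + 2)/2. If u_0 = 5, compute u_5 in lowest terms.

17/32

u_1 = (−5 + 2)/2 = −3/2.
u_2 = (−(−3/2) + 2)/2 = 7/4.
u_3 = (−(7/4) + 2)/2 = 1/8.
u_4 = (−(1/8) + 2)/2 = 15/16.
u_5 = (−(15/16) + 2)/2 = 17/32.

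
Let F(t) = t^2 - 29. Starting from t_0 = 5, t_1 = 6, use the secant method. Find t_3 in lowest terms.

673/125

F(5) = -4, F(6) = 7. t_2 = 6 - 7·(6 - 5)/(7 - (-4)) = 59/11.
F(6) = 7, F(59/11) = -28/121. t_3 = (59/11) - (-28/121)·((59/11) - 6)/((-28/121) - 7) = 673/125.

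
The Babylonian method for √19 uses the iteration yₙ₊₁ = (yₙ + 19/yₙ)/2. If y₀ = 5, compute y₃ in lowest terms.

1839281/421960

y₁ = (5 + 19/5)/2 = 22/5.
y₂ = (22/5 + 19/(22/5))/2 = 959/220.
y₃ = (959/220 + 19/(959/220))/2 = 1839281/421960.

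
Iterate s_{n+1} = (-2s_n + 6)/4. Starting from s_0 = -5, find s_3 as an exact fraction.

7/4

s_1 = (-2·(-5) + 6)/4 = 4.
s_2 = (-2·4 + 6)/4 = -1/2.
s_3 = (-2·(-1/2) + 6)/4 = 7/4.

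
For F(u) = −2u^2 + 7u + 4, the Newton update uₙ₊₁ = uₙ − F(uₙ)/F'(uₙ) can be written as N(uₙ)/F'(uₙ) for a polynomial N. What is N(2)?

−12

F'(u) = −4u + 7.
N(u) = u·F'(u) − F(u) = u·(−4u + 7) − (−2u^2 + 7u + 4) = −2u^2 − 4.
N(2) = −12.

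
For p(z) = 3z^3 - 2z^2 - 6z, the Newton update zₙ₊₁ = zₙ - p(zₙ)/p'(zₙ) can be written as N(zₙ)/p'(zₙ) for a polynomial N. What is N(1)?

4

p'(z) = 9z^2 - 4z - 6.
N(z) = z·p'(z) - p(z) = z·(9z^2 - 4z - 6) - (3z^3 - 2z^2 - 6z) = 6z^3 - 2z^2.
N(1) = 4.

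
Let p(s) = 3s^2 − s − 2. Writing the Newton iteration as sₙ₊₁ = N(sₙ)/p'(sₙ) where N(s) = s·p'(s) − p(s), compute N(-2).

14

p'(s) = 6s − 1.
N(s) = s·p'(s) − p(s) = s·(6s − 1) − (3s^2 − s − 2) = 3s^2 + 2.
N(-2) = 14.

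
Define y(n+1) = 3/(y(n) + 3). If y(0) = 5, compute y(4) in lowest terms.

y(1) = 3/(5 + 3) = 3/8.
y(2) = 3/(3/8 + 3) = 8/9.
y(3) = 3/(8/9 + 3) = 27/35.
y(4) = 3/(27/35 + 3) = 35/44.

35/44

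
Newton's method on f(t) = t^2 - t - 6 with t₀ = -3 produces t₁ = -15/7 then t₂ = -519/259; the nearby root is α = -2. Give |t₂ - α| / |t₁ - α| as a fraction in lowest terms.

1/37

t₁ - α = -15/7 - (-2) = -15/7 + 2 = -1/7, so |t₁ - α| = 1/7.
t₂ - α = -519/259 - (-2) = -519/259 + 2 = -1/259, so |t₂ - α| = 1/259.
Ratio = (1/259) / (1/7) = 1/37.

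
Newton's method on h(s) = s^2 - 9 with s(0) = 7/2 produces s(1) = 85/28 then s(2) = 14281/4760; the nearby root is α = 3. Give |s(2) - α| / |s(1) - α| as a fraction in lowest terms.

s(1) - α = 85/28 - 3 = 1/28, so |s(1) - α| = 1/28.
s(2) - α = 14281/4760 - 3 = 1/4760, so |s(2) - α| = 1/4760.
Ratio = (1/4760) / (1/28) = 1/170.

1/170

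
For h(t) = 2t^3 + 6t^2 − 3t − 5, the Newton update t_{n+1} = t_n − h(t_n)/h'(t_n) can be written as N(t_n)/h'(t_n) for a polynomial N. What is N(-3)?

−49

h'(t) = 6t^2 + 12t − 3.
N(t) = t·h'(t) − h(t) = t·(6t^2 + 12t − 3) − (2t^3 + 6t^2 − 3t − 5) = 4t^3 + 6t^2 + 5.
N(-3) = −49.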